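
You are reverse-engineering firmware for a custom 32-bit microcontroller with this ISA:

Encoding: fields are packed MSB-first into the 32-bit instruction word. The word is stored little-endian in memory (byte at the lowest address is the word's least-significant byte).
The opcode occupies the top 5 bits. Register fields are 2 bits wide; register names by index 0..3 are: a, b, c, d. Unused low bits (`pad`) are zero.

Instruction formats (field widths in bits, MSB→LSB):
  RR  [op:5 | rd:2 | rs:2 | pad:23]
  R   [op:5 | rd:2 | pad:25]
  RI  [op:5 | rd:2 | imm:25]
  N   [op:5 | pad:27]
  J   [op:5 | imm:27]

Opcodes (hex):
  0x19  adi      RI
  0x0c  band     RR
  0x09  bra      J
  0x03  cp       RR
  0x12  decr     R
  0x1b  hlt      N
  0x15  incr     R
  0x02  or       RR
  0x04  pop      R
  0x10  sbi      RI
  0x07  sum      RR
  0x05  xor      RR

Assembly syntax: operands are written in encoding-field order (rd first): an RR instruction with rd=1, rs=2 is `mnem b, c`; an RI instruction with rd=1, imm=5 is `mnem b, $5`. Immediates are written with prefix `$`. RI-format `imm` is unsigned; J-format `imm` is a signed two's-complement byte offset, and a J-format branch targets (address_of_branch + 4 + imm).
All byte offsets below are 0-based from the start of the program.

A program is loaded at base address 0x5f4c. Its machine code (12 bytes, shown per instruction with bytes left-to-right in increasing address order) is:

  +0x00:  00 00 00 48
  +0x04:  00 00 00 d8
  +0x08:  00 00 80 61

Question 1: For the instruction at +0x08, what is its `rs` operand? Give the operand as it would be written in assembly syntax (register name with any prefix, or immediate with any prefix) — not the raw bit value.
[08] 00 00 80 61 → 0x61800000
  top 5b → 0xc → band [RR]
  rd@[26:25]=0x0 ⇒ a
  rs@[24:23]=0x3 ⇒ d

d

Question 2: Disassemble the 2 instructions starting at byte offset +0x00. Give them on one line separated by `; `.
bra $0; hlt

[00] 00 00 00 48 → 0x48000000
  top 5b → 0x9 → bra [J]
  [26:0] imm=0 = $0
[04] 00 00 00 d8 → 0xd8000000
  top 5b → 0x1b → hlt [N]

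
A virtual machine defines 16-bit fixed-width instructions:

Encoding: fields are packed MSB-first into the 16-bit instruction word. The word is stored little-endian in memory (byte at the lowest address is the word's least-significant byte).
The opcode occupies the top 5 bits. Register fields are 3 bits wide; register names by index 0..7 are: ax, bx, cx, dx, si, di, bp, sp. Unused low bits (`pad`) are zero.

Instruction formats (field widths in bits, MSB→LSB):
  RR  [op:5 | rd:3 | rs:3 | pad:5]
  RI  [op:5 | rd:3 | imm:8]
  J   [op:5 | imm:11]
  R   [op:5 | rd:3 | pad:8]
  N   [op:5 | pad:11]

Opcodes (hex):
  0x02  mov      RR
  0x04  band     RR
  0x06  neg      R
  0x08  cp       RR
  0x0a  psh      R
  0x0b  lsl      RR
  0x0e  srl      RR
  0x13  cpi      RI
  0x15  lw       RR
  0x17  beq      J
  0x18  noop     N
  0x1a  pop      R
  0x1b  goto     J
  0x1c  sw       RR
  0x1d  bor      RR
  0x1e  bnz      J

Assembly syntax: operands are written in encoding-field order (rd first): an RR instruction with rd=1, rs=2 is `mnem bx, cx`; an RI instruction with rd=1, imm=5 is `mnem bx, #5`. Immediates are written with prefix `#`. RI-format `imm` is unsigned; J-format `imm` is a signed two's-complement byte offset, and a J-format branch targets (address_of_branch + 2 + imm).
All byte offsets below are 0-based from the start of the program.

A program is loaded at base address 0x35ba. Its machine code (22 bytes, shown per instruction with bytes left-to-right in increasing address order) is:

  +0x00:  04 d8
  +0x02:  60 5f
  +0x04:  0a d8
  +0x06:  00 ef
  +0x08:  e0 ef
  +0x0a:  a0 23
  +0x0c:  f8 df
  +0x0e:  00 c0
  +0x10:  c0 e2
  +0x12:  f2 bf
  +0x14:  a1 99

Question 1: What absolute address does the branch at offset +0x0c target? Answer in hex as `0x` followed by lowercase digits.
0x35c0

@+0c  little-endian(f8 df) = 0xdff8
  top 5b → 0x1b → goto [J]
  [10:0] imm=2040 (s11→-8) = #-8
  target = base 0x35ba + off 0x0c + 2 + imm -8 = 0x35c0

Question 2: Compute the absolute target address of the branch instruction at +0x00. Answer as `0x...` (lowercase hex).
0x35c0

off 0x00: read 04 d8 as little → 0xd804
  opcode bits[15:11]=0x1b: goto/J
  [10:0] imm=4 = #4
  target = base 0x35ba + off 0x00 + 2 + imm 4 = 0x35c0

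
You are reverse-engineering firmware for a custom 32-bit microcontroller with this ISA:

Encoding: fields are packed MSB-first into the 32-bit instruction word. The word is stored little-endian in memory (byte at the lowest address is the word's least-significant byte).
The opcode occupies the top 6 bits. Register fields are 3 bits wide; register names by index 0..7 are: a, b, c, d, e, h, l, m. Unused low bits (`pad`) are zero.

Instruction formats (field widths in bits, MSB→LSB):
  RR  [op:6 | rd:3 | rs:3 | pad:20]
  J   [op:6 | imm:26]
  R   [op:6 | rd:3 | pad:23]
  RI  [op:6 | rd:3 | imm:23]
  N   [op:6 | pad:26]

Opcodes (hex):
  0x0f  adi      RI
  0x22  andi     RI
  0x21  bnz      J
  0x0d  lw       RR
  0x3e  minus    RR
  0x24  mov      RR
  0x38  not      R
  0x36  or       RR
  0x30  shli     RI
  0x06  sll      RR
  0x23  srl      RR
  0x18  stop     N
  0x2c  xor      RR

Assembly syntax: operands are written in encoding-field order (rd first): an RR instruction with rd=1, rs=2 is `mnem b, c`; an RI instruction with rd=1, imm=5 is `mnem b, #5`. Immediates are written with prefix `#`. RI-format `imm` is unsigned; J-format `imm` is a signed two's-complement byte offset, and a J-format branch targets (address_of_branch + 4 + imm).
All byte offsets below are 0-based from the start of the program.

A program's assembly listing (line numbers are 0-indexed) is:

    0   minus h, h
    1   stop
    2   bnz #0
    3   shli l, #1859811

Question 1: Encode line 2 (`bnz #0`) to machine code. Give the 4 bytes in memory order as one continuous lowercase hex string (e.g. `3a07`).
00000084

L2: bnz op=0x21:6|imm=0:26 ⇒ 0x84000000 ⇒ little 00 00 00 84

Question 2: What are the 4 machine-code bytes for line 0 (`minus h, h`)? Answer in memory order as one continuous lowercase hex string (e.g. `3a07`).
0. minus fields op=0x3e:6|rd=5:3|rs=5:3|pad=0:20 → word fad00000h → 00 00 d0 fa

0000d0fa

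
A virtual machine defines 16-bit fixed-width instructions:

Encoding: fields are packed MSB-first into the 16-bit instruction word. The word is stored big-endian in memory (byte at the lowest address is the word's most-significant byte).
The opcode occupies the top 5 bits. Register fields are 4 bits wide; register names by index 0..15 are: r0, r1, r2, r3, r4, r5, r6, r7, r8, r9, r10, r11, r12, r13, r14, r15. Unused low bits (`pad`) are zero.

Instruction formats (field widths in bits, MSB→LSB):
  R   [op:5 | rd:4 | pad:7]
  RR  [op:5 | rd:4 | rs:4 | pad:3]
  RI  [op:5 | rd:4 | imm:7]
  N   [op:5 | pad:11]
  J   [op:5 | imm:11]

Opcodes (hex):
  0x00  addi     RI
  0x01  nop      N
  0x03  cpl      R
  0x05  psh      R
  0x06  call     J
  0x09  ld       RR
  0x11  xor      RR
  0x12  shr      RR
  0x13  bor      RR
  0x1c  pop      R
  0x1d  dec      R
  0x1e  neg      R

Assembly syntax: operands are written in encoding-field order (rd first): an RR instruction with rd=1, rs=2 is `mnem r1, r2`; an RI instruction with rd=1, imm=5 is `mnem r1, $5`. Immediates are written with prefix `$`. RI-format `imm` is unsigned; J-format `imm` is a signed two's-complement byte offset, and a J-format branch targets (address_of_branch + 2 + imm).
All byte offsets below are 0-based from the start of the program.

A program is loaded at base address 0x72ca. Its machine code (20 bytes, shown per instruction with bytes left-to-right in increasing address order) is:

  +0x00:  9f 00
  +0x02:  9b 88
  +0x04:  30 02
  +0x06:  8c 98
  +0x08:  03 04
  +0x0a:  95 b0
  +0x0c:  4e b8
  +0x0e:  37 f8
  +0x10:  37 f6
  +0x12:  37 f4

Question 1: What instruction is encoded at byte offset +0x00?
[00] 9f 00 → 0x9f00
  top 5b → 0x13 → bor [RR]
  rd: (w>>7)&0xf=0xe → r14
  rs: (w>>3)&0xf=0x0 → r0

bor r14, r0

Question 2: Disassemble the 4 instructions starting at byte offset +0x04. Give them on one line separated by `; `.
[04] 30 02 → 0x3002
  op=0x3002>>11=0x6 ⇒ call (J)
  imm: (w>>0)&0x7ff=0x2 → $2
[06] 8c 98 → 0x8c98
  op=0x8c98>>11=0x11 ⇒ xor (RR)
  rd: (w>>7)&0xf=0x9 → r9
  rs: (w>>3)&0xf=0x3 → r3
[08] 03 04 → 0x0304
  op=0x0304>>11=0x0 ⇒ addi (RI)
  rd: (w>>7)&0xf=0x6 → r6
  imm: (w>>0)&0x7f=0x4 → $4
[0a] 95 b0 → 0x95b0
  op=0x95b0>>11=0x12 ⇒ shr (RR)
  rd: (w>>7)&0xf=0xb → r11
  rs: (w>>3)&0xf=0x6 → r6

call $2; xor r9, r3; addi r6, $4; shr r11, r6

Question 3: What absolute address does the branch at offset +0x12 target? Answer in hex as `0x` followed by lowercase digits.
0x72d2

[12] 37 f4 → 0x37f4
  op=0x37f4>>11=0x6 ⇒ call (J)
  [10:0] imm=2036 (s11→-12) = $-12
  target = base 0x72ca + off 0x12 + 2 + imm -12 = 0x72d2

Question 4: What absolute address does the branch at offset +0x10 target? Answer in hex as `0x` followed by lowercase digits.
0x72d2

+0x10: 37 f6 ⇒ word 0x37f6 (big)
  op=0x37f6>>11=0x6 ⇒ call (J)
  [10:0] imm=2038 (s11→-10) = $-10
  target = base 0x72ca + off 0x10 + 2 + imm -10 = 0x72d2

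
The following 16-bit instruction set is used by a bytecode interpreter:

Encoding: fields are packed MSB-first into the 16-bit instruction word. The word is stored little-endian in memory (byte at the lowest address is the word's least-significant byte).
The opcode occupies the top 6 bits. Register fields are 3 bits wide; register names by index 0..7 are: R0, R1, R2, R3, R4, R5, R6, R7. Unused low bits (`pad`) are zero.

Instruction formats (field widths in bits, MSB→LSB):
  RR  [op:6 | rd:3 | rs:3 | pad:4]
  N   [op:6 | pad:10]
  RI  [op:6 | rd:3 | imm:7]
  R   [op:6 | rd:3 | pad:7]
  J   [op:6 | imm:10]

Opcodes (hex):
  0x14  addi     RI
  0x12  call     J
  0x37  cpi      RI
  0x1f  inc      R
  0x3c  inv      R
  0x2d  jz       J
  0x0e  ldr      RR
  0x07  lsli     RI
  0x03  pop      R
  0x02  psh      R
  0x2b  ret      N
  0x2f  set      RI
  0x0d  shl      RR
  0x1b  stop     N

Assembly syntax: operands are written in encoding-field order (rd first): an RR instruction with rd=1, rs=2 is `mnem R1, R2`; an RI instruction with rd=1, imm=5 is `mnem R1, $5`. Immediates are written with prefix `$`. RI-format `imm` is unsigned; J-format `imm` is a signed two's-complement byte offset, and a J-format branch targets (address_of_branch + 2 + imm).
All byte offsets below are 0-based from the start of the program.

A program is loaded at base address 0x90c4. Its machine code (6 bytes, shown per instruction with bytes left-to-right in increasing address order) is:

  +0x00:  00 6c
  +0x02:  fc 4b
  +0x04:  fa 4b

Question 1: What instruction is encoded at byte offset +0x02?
call $-4

off 0x02: read fc 4b as little → 0x4bfc
  op=0x4bfc>>10=0x12 ⇒ call (J)
  [9:0] imm=1020 (s10→-4) = $-4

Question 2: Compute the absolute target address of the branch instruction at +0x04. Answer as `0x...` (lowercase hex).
0x90c4

[04] fa 4b → 0x4bfa
  opcode bits[15:10]=0x12: call/J
  imm@[9:0]=0x3fa (s10→-6) ⇒ $-6
  target = base 0x90c4 + off 0x04 + 2 + imm -6 = 0x90c4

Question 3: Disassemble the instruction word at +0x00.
[00] 00 6c → 0x6c00
  op=0x6c00>>10=0x1b ⇒ stop (N)

stop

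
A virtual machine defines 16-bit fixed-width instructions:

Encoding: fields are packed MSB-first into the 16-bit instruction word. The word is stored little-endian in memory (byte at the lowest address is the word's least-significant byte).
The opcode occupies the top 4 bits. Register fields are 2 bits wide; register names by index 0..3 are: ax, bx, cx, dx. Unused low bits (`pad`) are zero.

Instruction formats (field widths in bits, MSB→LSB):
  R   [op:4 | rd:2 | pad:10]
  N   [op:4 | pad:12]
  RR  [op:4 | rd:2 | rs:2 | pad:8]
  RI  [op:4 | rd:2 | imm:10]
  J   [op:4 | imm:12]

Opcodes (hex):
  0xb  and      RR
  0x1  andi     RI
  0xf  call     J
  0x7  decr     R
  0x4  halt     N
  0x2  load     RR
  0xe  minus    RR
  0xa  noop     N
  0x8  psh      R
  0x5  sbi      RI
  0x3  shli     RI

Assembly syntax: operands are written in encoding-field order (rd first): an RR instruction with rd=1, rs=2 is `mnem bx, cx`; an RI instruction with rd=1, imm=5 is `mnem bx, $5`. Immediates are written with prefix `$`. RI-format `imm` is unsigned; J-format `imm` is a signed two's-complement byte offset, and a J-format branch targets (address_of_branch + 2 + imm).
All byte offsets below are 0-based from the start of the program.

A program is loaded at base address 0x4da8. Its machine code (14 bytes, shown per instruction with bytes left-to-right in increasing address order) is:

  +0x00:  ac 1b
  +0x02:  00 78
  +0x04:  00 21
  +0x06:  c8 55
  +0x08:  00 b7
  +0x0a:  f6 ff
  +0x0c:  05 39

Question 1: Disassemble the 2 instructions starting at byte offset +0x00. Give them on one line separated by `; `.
off 0x00: read ac 1b as little → 0x1bac
  opcode bits[15:12]=0x1: andi/RI
  rd@[11:10]=0x2 ⇒ cx
  imm@[9:0]=0x3ac ⇒ $940
off 0x02: read 00 78 as little → 0x7800
  opcode bits[15:12]=0x7: decr/R
  rd@[11:10]=0x2 ⇒ cx

andi cx, $940; decr cx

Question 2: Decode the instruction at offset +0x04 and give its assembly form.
+0x04: 00 21 ⇒ word 0x2100 (little)
  opcode bits[15:12]=0x2: load/RR
  [11:10] rd=0 = ax
  [9:8] rs=1 = bx

load ax, bx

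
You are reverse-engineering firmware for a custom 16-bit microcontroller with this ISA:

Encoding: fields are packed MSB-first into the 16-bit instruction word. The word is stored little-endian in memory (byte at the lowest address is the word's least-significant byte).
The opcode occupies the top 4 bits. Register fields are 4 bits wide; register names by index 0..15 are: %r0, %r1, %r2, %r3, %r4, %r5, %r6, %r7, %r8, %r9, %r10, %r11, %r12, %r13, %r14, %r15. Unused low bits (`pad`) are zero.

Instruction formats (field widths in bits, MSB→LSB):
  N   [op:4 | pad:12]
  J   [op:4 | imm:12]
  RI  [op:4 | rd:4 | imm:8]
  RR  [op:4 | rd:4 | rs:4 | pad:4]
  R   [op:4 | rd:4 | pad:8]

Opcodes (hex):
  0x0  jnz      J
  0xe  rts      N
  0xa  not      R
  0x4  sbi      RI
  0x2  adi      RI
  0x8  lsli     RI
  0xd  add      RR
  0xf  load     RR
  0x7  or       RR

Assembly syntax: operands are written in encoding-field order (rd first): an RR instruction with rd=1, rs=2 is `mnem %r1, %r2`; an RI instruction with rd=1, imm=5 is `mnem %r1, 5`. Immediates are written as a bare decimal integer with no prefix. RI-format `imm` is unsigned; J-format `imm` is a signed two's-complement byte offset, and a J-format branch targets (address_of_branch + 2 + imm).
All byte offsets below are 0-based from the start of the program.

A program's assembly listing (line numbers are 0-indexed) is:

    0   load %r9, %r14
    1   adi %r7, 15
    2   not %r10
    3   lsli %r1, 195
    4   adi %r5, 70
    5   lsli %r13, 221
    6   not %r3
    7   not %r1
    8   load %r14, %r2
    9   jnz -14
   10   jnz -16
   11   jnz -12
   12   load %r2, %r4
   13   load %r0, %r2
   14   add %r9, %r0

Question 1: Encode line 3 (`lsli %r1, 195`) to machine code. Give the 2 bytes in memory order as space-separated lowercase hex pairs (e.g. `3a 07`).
c3 81

3. lsli fields op=0x8:4|rd=1:4|imm=195:8 → word 81c3h → c3 81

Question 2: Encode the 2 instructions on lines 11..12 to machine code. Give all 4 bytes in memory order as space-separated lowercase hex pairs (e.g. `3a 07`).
f4 0f 40 f2

11. jnz fields op=0x0:4|imm=-12:12 → word 0ff4h → f4 0f
12. load fields op=0xf:4|rd=2:4|rs=4:4|pad=0:4 → word f240h → 40 f2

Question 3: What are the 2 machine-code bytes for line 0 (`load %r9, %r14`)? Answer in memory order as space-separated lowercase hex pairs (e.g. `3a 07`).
e0 f9

0. load fields op=0xf:4|rd=9:4|rs=14:4|pad=0:4 → word f9e0h → e0 f9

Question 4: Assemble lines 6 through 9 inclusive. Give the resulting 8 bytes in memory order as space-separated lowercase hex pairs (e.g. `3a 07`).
00 a3 00 a1 20 fe f2 0f

line 6 (not): pack op=0xa:4|rd=3:4|pad=0:8 = 0xa300; little→ 00 a3
line 7 (not): pack op=0xa:4|rd=1:4|pad=0:8 = 0xa100; little→ 00 a1
line 8 (load): pack op=0xf:4|rd=14:4|rs=2:4|pad=0:4 = 0xfe20; little→ 20 fe
line 9 (jnz): pack op=0x0:4|imm=-14:12 = 0x0ff2; little→ f2 0f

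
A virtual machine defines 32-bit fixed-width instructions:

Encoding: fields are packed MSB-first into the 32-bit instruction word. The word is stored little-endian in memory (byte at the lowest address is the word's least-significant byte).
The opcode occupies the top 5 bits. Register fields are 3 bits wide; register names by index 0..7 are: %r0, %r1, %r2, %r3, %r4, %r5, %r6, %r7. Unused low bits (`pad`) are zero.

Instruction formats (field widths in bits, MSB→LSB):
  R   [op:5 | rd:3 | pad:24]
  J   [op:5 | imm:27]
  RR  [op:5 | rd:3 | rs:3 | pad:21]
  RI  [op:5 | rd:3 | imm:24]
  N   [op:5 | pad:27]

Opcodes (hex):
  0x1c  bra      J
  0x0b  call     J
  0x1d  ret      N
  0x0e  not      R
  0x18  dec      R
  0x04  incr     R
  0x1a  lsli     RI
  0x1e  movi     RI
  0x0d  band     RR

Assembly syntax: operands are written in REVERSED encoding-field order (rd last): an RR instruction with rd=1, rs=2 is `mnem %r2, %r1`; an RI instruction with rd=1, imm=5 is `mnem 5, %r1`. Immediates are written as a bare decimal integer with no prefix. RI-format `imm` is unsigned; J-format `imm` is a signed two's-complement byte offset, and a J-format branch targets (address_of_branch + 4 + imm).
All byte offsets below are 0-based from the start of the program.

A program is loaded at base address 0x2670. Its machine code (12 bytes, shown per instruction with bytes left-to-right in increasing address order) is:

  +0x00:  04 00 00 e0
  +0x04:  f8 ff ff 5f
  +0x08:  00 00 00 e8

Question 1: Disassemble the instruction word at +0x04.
+0x04: f8 ff ff 5f ⇒ word 0x5ffffff8 (little)
  top 5b → 0xb → call [J]
  [26:0] imm=134217720 (s27→-8) = -8

call -8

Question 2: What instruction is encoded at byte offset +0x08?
ret

@+08  little-endian(00 00 00 e8) = 0xe8000000
  opcode bits[31:27]=0x1d: ret/N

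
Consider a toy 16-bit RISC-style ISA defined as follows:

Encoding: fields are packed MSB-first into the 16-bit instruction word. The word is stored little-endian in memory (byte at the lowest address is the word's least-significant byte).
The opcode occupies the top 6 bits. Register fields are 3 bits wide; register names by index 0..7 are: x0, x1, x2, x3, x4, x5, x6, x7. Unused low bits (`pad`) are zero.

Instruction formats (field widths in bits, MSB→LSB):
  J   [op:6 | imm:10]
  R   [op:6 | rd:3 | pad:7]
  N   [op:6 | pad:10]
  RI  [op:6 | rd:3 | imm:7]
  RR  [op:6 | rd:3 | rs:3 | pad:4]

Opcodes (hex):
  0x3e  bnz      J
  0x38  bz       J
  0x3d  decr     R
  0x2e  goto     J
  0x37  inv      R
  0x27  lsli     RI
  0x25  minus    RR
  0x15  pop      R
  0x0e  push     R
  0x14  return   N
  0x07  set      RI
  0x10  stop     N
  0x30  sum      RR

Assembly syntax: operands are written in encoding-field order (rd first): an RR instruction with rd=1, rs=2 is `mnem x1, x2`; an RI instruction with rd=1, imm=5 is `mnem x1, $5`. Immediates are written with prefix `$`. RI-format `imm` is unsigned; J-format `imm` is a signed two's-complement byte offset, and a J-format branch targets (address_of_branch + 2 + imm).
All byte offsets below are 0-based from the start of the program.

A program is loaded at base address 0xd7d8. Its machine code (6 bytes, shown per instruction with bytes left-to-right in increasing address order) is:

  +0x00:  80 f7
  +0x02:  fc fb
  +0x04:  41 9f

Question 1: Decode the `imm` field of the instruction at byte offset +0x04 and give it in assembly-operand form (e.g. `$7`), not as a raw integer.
$65

off 0x04: read 41 9f as little → 0x9f41
  op=0x9f41>>10=0x27 ⇒ lsli (RI)
  rd: (w>>7)&0x7=0x6 → x6
  imm: (w>>0)&0x7f=0x41 → $65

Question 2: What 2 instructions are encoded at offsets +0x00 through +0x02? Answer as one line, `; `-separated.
off 0x00: read 80 f7 as little → 0xf780
  op=0xf780>>10=0x3d ⇒ decr (R)
  [9:7] rd=7 = x7
off 0x02: read fc fb as little → 0xfbfc
  op=0xfbfc>>10=0x3e ⇒ bnz (J)
  [9:0] imm=1020 (s10→-4) = $-4

decr x7; bnz $-4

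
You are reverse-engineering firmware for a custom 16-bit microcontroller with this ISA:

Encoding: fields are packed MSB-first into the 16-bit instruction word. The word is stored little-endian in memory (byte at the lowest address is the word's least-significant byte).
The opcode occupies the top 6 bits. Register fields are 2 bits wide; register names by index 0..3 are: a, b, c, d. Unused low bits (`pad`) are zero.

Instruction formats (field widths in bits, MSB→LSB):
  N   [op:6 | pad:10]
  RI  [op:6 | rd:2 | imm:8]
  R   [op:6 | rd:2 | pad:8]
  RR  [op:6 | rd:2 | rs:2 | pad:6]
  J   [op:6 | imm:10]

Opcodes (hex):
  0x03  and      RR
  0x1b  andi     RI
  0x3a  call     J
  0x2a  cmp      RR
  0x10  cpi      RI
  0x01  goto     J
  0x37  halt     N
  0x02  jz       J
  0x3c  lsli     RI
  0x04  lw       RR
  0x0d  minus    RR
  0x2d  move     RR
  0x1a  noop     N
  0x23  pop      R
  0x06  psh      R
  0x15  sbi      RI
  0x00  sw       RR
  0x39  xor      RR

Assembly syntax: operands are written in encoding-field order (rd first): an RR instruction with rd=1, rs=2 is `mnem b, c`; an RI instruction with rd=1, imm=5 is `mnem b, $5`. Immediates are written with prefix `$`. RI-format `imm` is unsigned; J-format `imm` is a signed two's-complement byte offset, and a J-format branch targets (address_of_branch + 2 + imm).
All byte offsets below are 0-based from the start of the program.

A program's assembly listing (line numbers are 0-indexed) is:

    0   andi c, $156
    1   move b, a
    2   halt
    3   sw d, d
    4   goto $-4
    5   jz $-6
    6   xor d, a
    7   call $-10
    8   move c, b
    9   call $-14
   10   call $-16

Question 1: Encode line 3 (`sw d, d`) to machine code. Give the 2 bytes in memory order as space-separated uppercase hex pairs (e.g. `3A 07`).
line 3 (sw): pack op=0x0:6|rd=3:2|rs=3:2|pad=0:6 = 0x03c0; little→ c0 03

C0 03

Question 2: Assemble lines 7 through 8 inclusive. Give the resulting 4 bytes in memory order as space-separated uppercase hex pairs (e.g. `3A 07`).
L7: call op=0x3a:6|imm=-10:10 ⇒ 0xebf6 ⇒ little f6 eb
L8: move op=0x2d:6|rd=2:2|rs=1:2|pad=0:6 ⇒ 0xb640 ⇒ little 40 b6

F6 EB 40 B6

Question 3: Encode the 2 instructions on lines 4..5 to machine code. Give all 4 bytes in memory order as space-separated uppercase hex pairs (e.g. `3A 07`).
FC 07 FA 0B

L4: goto op=0x1:6|imm=-4:10 ⇒ 0x07fc ⇒ little fc 07
L5: jz op=0x2:6|imm=-6:10 ⇒ 0x0bfa ⇒ little fa 0b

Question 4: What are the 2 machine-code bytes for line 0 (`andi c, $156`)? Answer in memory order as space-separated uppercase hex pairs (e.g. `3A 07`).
L0: andi op=0x1b:6|rd=2:2|imm=156:8 ⇒ 0x6e9c ⇒ little 9c 6e

9C 6E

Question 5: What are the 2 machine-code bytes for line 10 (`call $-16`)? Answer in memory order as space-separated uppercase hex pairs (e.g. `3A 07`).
F0 EB

10. call fields op=0x3a:6|imm=-16:10 → word ebf0h → f0 eb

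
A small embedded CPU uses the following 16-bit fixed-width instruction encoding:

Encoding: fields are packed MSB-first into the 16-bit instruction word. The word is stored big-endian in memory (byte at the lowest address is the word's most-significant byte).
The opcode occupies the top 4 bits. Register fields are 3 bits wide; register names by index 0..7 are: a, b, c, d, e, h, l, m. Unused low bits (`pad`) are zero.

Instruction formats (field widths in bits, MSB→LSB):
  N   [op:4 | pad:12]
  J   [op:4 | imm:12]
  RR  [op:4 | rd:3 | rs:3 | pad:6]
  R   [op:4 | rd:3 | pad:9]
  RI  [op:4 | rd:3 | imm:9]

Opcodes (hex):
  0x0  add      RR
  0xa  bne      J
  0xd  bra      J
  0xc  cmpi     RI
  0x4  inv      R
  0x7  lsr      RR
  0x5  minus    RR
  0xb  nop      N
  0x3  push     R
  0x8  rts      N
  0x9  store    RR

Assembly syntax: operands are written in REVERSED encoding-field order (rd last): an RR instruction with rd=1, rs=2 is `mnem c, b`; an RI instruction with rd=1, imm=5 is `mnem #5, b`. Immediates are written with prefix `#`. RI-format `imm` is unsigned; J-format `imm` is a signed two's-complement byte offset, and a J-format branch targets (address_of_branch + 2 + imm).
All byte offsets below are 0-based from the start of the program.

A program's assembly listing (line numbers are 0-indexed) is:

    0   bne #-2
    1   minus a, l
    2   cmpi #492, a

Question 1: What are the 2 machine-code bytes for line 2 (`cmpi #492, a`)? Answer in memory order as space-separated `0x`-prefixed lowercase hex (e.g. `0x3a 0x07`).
0xc1 0xec

L2: cmpi op=0xc:4|rd=0:3|imm=492:9 ⇒ 0xc1ec ⇒ big c1 ec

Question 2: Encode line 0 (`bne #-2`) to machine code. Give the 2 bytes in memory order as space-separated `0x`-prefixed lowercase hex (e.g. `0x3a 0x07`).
0. bne fields op=0xa:4|imm=-2:12 → word affeh → af fe

0xaf 0xfe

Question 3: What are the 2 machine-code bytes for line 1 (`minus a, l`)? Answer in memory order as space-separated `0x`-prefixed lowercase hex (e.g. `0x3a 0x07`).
0x5c 0x00

L1: minus op=0x5:4|rd=6:3|rs=0:3|pad=0:6 ⇒ 0x5c00 ⇒ big 5c 00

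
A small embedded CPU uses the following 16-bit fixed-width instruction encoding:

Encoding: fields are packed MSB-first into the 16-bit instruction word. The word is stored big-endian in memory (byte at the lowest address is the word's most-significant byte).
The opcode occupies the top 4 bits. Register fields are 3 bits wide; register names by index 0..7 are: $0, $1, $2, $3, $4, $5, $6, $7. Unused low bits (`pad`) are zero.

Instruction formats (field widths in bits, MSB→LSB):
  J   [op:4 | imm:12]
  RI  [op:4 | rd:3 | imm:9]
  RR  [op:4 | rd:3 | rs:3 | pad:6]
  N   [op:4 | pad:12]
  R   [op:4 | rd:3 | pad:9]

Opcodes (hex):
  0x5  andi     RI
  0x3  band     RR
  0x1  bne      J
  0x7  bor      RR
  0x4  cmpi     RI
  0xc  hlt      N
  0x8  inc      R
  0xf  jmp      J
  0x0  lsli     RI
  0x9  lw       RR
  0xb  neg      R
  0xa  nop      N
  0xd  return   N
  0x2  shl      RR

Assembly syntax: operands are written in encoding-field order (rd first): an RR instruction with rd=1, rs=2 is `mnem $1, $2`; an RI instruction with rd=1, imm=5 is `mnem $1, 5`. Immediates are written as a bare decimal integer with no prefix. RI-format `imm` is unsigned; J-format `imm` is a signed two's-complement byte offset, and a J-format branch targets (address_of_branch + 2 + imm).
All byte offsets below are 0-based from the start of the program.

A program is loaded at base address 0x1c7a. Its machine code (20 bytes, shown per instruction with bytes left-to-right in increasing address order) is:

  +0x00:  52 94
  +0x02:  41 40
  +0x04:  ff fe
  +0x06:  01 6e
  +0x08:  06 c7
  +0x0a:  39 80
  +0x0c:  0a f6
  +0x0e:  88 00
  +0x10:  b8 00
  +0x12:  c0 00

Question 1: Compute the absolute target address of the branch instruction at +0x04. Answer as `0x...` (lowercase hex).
+0x04: ff fe ⇒ word 0xfffe (big)
  op=0xfffe>>12=0xf ⇒ jmp (J)
  [11:0] imm=4094 (s12→-2) = -2
  target = base 0x1c7a + off 0x04 + 2 + imm -2 = 0x1c7e

0x1c7e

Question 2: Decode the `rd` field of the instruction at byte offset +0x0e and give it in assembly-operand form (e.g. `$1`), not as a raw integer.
@+0e  big-endian(88 00) = 0x8800
  opcode bits[15:12]=0x8: inc/R
  rd: (w>>9)&0x7=0x4 → $4

$4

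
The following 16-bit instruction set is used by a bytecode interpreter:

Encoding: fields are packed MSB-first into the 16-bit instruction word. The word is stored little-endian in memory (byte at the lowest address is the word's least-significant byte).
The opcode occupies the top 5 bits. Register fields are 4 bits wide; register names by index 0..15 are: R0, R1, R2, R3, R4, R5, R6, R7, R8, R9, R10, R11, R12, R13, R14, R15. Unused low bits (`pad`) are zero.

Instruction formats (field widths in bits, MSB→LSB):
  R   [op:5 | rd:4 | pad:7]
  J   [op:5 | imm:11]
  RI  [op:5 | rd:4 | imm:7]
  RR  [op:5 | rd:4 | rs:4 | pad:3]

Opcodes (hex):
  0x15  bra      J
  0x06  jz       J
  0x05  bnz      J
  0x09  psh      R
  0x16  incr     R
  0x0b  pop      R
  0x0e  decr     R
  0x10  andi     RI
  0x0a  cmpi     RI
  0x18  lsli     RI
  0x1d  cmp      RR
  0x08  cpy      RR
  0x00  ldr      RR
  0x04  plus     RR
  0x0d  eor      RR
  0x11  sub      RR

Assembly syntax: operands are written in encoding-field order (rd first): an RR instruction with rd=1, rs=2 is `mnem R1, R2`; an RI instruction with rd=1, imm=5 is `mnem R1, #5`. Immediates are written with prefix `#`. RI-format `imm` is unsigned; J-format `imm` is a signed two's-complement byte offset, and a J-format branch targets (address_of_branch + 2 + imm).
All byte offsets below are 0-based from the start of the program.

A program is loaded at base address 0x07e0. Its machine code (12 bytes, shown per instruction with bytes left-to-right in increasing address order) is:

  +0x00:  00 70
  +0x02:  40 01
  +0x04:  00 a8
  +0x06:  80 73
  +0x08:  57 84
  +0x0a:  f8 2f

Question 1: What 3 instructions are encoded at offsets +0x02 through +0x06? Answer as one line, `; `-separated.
+0x02: 40 01 ⇒ word 0x0140 (little)
  opcode bits[15:11]=0x0: ldr/RR
  rd: (w>>7)&0xf=0x2 → R2
  rs: (w>>3)&0xf=0x8 → R8
+0x04: 00 a8 ⇒ word 0xa800 (little)
  opcode bits[15:11]=0x15: bra/J
  imm: (w>>0)&0x7ff=0x0 → #0
+0x06: 80 73 ⇒ word 0x7380 (little)
  opcode bits[15:11]=0xe: decr/R
  rd: (w>>7)&0xf=0x7 → R7

ldr R2, R8; bra #0; decr R7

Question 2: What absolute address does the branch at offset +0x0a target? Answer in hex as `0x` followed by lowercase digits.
+0x0a: f8 2f ⇒ word 0x2ff8 (little)
  opcode bits[15:11]=0x5: bnz/J
  imm: (w>>0)&0x7ff=0x7f8 (s11→-8) → #-8
  target = base 0x07e0 + off 0x0a + 2 + imm -8 = 0x07e4

0x07e4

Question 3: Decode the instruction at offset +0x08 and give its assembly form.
+0x08: 57 84 ⇒ word 0x8457 (little)
  opcode bits[15:11]=0x10: andi/RI
  [10:7] rd=8 = R8
  [6:0] imm=87 = #87

andi R8, #87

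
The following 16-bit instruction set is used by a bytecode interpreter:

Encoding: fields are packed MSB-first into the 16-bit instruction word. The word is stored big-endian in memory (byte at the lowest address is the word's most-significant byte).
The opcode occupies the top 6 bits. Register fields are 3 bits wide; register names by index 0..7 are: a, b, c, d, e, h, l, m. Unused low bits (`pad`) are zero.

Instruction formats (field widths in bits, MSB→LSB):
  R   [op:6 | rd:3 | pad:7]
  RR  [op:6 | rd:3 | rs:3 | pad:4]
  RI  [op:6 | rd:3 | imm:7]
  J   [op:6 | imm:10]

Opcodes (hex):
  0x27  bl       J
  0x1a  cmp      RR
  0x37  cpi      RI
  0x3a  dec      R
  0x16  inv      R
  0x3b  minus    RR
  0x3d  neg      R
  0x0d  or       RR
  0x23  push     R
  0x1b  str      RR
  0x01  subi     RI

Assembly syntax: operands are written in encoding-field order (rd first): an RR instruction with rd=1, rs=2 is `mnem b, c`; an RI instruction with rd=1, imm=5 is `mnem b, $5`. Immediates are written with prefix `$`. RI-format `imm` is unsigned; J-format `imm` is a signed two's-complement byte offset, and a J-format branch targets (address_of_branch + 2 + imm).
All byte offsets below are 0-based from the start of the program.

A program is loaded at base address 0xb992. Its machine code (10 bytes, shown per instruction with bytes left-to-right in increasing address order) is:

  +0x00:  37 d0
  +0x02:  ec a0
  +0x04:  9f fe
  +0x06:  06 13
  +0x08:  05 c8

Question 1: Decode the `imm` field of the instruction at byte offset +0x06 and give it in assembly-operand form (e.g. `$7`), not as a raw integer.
$19

+0x06: 06 13 ⇒ word 0x0613 (big)
  op=0x0613>>10=0x1 ⇒ subi (RI)
  rd@[9:7]=0x4 ⇒ e
  imm@[6:0]=0x13 ⇒ $19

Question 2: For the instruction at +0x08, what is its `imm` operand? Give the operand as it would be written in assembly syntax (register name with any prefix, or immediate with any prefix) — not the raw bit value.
$72

[08] 05 c8 → 0x05c8
  top 6b → 0x1 → subi [RI]
  rd@[9:7]=0x3 ⇒ d
  imm@[6:0]=0x48 ⇒ $72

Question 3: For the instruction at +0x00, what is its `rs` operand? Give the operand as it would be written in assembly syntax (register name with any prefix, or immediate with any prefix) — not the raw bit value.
+0x00: 37 d0 ⇒ word 0x37d0 (big)
  op=0x37d0>>10=0xd ⇒ or (RR)
  rd: (w>>7)&0x7=0x7 → m
  rs: (w>>4)&0x7=0x5 → h

h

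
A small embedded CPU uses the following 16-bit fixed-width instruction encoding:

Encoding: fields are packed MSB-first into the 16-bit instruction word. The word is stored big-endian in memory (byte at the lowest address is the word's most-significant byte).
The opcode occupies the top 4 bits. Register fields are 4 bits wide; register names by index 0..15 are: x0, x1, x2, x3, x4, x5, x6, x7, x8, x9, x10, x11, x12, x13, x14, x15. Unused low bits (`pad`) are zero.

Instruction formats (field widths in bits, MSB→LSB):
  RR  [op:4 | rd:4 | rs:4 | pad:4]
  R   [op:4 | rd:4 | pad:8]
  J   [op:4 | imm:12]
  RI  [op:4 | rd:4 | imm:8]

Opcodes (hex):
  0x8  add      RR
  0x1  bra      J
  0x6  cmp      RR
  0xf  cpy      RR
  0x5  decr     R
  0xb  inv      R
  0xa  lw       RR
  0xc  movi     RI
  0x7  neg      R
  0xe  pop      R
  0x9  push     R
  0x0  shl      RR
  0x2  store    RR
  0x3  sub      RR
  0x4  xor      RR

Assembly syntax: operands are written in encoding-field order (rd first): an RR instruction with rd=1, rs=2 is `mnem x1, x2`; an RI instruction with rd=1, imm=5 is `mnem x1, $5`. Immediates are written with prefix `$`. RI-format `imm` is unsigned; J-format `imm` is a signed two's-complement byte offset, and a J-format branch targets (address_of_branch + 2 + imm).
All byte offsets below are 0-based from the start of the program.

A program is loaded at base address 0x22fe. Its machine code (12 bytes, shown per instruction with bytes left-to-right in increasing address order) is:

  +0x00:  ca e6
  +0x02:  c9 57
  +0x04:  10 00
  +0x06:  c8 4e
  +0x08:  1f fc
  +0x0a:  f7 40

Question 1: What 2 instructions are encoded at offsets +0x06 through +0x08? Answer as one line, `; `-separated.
movi x8, $78; bra $-4

+0x06: c8 4e ⇒ word 0xc84e (big)
  op=0xc84e>>12=0xc ⇒ movi (RI)
  [11:8] rd=8 = x8
  [7:0] imm=78 = $78
+0x08: 1f fc ⇒ word 0x1ffc (big)
  op=0x1ffc>>12=0x1 ⇒ bra (J)
  [11:0] imm=4092 (s12→-4) = $-4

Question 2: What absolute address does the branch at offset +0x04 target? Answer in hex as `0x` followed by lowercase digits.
[04] 10 00 → 0x1000
  opcode bits[15:12]=0x1: bra/J
  [11:0] imm=0 = $0
  target = base 0x22fe + off 0x04 + 2 + imm 0 = 0x2304

0x2304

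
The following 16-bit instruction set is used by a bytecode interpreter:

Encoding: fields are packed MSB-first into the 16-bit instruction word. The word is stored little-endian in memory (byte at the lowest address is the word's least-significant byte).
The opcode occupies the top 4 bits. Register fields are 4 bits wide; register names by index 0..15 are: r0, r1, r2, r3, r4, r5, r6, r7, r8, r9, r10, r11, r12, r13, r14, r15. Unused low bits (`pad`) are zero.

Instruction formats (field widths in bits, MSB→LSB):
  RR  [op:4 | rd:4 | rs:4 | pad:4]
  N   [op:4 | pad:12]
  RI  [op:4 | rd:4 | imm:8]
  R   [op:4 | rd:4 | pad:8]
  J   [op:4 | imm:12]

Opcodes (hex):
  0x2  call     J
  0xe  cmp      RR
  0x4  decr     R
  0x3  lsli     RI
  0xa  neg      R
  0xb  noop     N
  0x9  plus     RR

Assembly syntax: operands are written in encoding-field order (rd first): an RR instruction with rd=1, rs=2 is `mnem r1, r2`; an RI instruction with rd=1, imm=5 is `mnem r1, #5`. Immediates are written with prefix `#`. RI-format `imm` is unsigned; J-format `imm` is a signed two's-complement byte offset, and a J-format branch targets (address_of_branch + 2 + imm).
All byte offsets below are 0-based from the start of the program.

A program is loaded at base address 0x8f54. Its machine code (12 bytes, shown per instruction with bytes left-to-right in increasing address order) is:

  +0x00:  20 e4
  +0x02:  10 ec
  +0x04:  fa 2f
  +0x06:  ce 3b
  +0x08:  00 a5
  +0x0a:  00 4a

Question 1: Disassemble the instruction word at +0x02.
cmp r12, r1

off 0x02: read 10 ec as little → 0xec10
  top 4b → 0xe → cmp [RR]
  rd@[11:8]=0xc ⇒ r12
  rs@[7:4]=0x1 ⇒ r1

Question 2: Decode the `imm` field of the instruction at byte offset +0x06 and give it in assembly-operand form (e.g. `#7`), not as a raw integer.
#206

+0x06: ce 3b ⇒ word 0x3bce (little)
  op=0x3bce>>12=0x3 ⇒ lsli (RI)
  [11:8] rd=11 = r11
  [7:0] imm=206 = #206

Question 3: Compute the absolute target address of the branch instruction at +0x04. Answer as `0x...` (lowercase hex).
+0x04: fa 2f ⇒ word 0x2ffa (little)
  op=0x2ffa>>12=0x2 ⇒ call (J)
  [11:0] imm=4090 (s12→-6) = #-6
  target = base 0x8f54 + off 0x04 + 2 + imm -6 = 0x8f54

0x8f54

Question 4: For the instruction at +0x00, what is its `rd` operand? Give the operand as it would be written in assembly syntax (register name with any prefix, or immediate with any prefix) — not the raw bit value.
r4

@+00  little-endian(20 e4) = 0xe420
  op=0xe420>>12=0xe ⇒ cmp (RR)
  [11:8] rd=4 = r4
  [7:4] rs=2 = r2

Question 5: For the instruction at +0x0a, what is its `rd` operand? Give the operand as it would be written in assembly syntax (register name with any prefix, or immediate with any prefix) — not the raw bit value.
[0a] 00 4a → 0x4a00
  top 4b → 0x4 → decr [R]
  rd@[11:8]=0xa ⇒ r10

r10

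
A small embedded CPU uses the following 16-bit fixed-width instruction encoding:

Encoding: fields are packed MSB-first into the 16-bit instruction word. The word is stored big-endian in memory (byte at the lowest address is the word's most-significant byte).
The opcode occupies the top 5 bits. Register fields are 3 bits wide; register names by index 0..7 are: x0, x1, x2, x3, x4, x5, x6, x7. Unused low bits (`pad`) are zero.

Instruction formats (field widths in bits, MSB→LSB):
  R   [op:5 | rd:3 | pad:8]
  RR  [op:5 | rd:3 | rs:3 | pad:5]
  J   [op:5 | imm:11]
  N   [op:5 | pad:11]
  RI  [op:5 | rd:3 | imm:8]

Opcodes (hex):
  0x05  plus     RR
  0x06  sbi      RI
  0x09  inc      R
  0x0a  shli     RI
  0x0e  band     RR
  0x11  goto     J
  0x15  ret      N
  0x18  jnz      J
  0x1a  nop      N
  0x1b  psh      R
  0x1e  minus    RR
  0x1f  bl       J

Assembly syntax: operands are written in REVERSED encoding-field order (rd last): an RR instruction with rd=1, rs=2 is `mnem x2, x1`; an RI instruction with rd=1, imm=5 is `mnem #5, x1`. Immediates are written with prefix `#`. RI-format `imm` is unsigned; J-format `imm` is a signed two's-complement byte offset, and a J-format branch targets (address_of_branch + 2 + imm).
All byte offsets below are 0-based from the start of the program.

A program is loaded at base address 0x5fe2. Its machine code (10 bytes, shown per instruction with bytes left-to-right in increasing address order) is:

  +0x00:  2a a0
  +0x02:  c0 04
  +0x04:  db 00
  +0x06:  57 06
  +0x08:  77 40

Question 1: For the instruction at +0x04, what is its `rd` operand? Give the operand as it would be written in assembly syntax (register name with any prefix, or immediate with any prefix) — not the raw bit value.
@+04  big-endian(db 00) = 0xdb00
  op=0xdb00>>11=0x1b ⇒ psh (R)
  [10:8] rd=3 = x3

x3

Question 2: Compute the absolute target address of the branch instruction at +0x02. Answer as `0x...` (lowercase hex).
off 0x02: read c0 04 as big → 0xc004
  opcode bits[15:11]=0x18: jnz/J
  [10:0] imm=4 = #4
  target = base 0x5fe2 + off 0x02 + 2 + imm 4 = 0x5fea

0x5fea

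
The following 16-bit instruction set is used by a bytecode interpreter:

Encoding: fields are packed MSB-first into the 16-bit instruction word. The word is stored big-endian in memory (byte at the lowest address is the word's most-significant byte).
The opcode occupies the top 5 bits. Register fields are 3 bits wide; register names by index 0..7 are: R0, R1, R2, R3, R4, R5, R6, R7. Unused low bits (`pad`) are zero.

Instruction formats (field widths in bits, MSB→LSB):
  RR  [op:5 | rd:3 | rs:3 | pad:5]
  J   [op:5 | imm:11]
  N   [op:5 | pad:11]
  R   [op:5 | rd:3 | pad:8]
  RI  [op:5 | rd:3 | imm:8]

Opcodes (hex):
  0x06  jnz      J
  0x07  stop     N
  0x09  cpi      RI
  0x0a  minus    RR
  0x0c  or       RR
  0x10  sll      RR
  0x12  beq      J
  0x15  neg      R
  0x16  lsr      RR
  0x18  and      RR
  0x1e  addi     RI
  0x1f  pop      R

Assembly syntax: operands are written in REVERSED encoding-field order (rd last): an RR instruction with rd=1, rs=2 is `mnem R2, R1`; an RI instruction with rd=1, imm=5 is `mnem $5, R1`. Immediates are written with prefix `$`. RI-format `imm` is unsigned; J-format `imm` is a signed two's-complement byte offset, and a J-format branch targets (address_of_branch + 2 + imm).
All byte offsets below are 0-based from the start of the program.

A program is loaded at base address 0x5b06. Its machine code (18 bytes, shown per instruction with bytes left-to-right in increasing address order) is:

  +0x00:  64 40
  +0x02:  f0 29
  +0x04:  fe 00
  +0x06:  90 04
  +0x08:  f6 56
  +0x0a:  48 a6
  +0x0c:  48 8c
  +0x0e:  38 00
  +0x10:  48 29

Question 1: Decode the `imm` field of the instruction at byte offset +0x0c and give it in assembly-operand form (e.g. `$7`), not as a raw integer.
[0c] 48 8c → 0x488c
  op=0x488c>>11=0x9 ⇒ cpi (RI)
  [10:8] rd=0 = R0
  [7:0] imm=140 = $140

$140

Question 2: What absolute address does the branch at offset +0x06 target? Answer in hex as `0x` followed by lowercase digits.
0x5b12

off 0x06: read 90 04 as big → 0x9004
  opcode bits[15:11]=0x12: beq/J
  [10:0] imm=4 = $4
  target = base 0x5b06 + off 0x06 + 2 + imm 4 = 0x5b12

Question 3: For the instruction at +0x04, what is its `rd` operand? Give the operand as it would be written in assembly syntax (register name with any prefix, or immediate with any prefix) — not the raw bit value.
R6

@+04  big-endian(fe 00) = 0xfe00
  top 5b → 0x1f → pop [R]
  rd@[10:8]=0x6 ⇒ R6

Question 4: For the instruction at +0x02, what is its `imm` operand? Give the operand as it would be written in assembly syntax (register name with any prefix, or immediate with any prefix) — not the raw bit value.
@+02  big-endian(f0 29) = 0xf029
  opcode bits[15:11]=0x1e: addi/RI
  [10:8] rd=0 = R0
  [7:0] imm=41 = $41

$41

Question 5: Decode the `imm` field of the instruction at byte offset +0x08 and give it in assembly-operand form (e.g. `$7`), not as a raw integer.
@+08  big-endian(f6 56) = 0xf656
  top 5b → 0x1e → addi [RI]
  rd: (w>>8)&0x7=0x6 → R6
  imm: (w>>0)&0xff=0x56 → $86

$86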